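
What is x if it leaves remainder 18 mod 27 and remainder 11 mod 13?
180

Using Chinese Remainder Theorem:
M = 27 × 13 = 351
M1 = 13, M2 = 27
y1 = 13^(-1) mod 27 = 25
y2 = 27^(-1) mod 13 = 1
x = (18×13×25 + 11×27×1) mod 351 = 180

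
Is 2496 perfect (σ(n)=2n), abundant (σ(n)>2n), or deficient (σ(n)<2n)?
abundant

Proper divisors of 2496: sum = 1 + 2 + 3 + 4 + 6 + 8 + 12 + 13 + ... + 416 + 624 + 832 + 1248 (27 divisors) = 4616
Since 4616 > 2496, 2496 is abundant.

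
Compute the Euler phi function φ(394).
196

394 = 2 × 197
φ(n) = n × ∏(1 - 1/p) for each prime p dividing n
φ(394) = 394 × (1 - 1/2) × (1 - 1/197) = 196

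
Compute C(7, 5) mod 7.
0

Using Lucas' theorem:
Write n=7 and k=5 in base 7:
n in base 7: [1, 0]
k in base 7: [0, 5]
C(7,5) mod 7 = ∏ C(n_i, k_i) mod 7
Digit binomials (mod 7): C(1,0) = 1; C(0,5) = 0 (k_i > n_i)
Product: 1 × 0 = 0 ≡ 0 (mod 7)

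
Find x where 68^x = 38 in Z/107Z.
47

Baby-step giant-step with step n = ⌈√107⌉ = 11.
Baby steps 68^j mod 107 (j:value) for j=0..10: 0:1, 1:68, 2:23, 3:66, 4:101, 5:20, 6:76, 7:32, 8:36, 9:94, 10:79.
Giant-step multiplier: 68^(-11) ≡ 68^(106-11) = 68^95 ≡ 73 (mod 107).
Giant steps γ_i = 38·73^i mod 107: γ_0=38, γ_1=99, γ_2=58, γ_3=61, γ_4=66 (in table at j=3).
x = i·n + j = 4·11 + 3 = 47.
Check: 68^47 ≡ 38 (mod 107).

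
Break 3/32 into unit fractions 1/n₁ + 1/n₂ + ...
1/11 + 1/352

Greedy algorithm:
3/32: ceiling(32/3) = 11, use 1/11
1/352: ceiling(352/1) = 352, use 1/352
Result: 3/32 = 1/11 + 1/352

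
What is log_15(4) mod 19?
10

Baby-step giant-step with step n = ⌈√19⌉ = 5.
Baby steps 15^j mod 19 (j:value) for j=0..4: 0:1, 1:15, 2:16, 3:12, 4:9.
Giant-step multiplier: 15^(-5) ≡ 15^(18-5) = 15^13 ≡ 10 (mod 19).
Giant steps γ_i = 4·10^i mod 19: γ_0=4, γ_1=2, γ_2=1 (in table at j=0).
x = i·n + j = 2·5 + 0 = 10.
Check: 15^10 ≡ 4 (mod 19).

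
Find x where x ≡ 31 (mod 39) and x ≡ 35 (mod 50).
1435

Using Chinese Remainder Theorem:
M = 39 × 50 = 1950
M1 = 50, M2 = 39
y1 = 50^(-1) mod 39 = 32
y2 = 39^(-1) mod 50 = 9
x = (31×50×32 + 35×39×9) mod 1950 = 1435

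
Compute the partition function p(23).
1255

p(n) counts ways to write n as a sum of positive integers (order ignored).
Euler's pentagonal recurrence: p(k) = p(k-1) + p(k-2) - p(k-5) - p(k-7) + p(k-12) + p(k-15) - ... (offsets j(3j∓1)/2, signs ++--, p(0)=1, p(<0)=0).
DP table for k = 0..22: p(0)=1, p(1)=1, p(2)=2, p(3)=3, p(4)=5, p(5)=7, p(6)=11, p(7)=15, p(8)=22, p(9)=30, p(10)=42, p(11)=56, p(12)=77, p(13)=101, p(14)=135, p(15)=176, p(16)=231, p(17)=297, p(18)=385, p(19)=490, p(20)=627, p(21)=792, p(22)=1002.
Final step: p(23) = p(22) + p(21) - p(18) - p(16) + p(11) + p(8) - p(1)
= 1002 + 792 - 385 - 231 + 56 + 22 - 1
= 1255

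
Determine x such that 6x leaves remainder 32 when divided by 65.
x ≡ 27 (mod 65)

gcd(6, 65) = 1, which divides 32, so solutions exist.
Find 6^(-1) mod 65 by the extended Euclidean algorithm:
65 = 10 × 6 + 5  ⟹  5 = (1)·65 + (-10)·6
6 = 1 × 5 + 1  ⟹  1 = (-1)·65 + (11)·6
So (11)·6 ≡ 1 (mod 65), i.e. 6^(-1) ≡ 11 (mod 65).
x ≡ 11 × 32 = 352 ≡ 27 (mod 65).
Check: 6 × 27 = 162 ≡ 32 (mod 65).
Unique solution: x ≡ 27 (mod 65)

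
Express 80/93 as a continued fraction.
[0; 1, 6, 6, 2]

Euclidean algorithm steps:
80 = 0 × 93 + 80
93 = 1 × 80 + 13
80 = 6 × 13 + 2
13 = 6 × 2 + 1
2 = 2 × 1 + 0
Continued fraction: [0; 1, 6, 6, 2]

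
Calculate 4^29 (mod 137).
78

Repeated squaring. Binary of 29 = 11101.
4^1 ≡ 4 (mod 137); 4^2 ≡ 16 (mod 137); 4^4 ≡ 119 (mod 137); 4^8 ≡ 50 (mod 137); 4^16 ≡ 34 (mod 137)
4^29 = 4^1 × 4^4 × 4^8 × 4^16 ≡ 78 (mod 137)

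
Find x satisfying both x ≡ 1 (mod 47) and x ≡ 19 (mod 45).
424

Using Chinese Remainder Theorem:
M = 47 × 45 = 2115
M1 = 45, M2 = 47
y1 = 45^(-1) mod 47 = 23
y2 = 47^(-1) mod 45 = 23
x = (1×45×23 + 19×47×23) mod 2115 = 424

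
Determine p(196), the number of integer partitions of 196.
2814570987591

p(n) counts ways to write n as a sum of positive integers (order ignored).
Euler's pentagonal recurrence: p(k) = p(k-1) + p(k-2) - p(k-5) - p(k-7) + p(k-12) + p(k-15) - ... (offsets j(3j∓1)/2, signs ++--, p(0)=1, p(<0)=0).
DP table for k = 0..195: p(0)=1, p(1)=1, p(2)=2, p(3)=3, p(4)=5, p(5)=7, p(6)=11, p(7)=15, p(8)=22, p(9)=30, p(10)=42, p(11)=56, p(12)=77, p(13)=101, p(14)=135, p(15)=176, p(16)=231, p(17)=297, p(18)=385, p(19)=490, p(20)=627, p(21)=792, p(22)=1002, p(23)=1255, p(24)=1575, p(25)=1958, p(26)=2436, p(27)=3010, p(28)=3718, p(29)=4565, p(30)=5604, p(31)=6842, p(32)=8349, p(33)=10143, p(34)=12310, p(35)=14883, p(36)=17977, p(37)=21637, p(38)=26015, p(39)=31185, p(40)=37338, p(41)=44583, p(42)=53174, p(43)=63261, p(44)=75175, p(45)=89134, p(46)=105558, p(47)=124754, p(48)=147273, p(49)=173525, p(50)=204226, p(51)=239943, p(52)=281589, p(53)=329931, p(54)=386155, p(55)=451276, p(56)=526823, p(57)=614154, p(58)=715220, p(59)=831820, p(60)=966467, p(61)=1121505, p(62)=1300156, p(63)=1505499, p(64)=1741630, p(65)=2012558, p(66)=2323520, p(67)=2679689, p(68)=3087735, p(69)=3554345, p(70)=4087968, p(71)=4697205, p(72)=5392783, p(73)=6185689, p(74)=7089500, p(75)=8118264, p(76)=9289091, p(77)=10619863, p(78)=12132164, p(79)=13848650, p(80)=15796476, p(81)=18004327, p(82)=20506255, p(83)=23338469, p(84)=26543660, p(85)=30167357, p(86)=34262962, p(87)=38887673, p(88)=44108109, p(89)=49995925, p(90)=56634173, p(91)=64112359, p(92)=72533807, p(93)=82010177, p(94)=92669720, p(95)=104651419, p(96)=118114304, p(97)=133230930, p(98)=150198136, p(99)=169229875, p(100)=190569292, p(101)=214481126, p(102)=241265379, p(103)=271248950, p(104)=304801365, p(105)=342325709, p(106)=384276336, p(107)=431149389, p(108)=483502844, p(109)=541946240, p(110)=607163746, p(111)=679903203, p(112)=761002156, p(113)=851376628, p(114)=952050665, p(115)=1064144451, p(116)=1188908248, p(117)=1327710076, p(118)=1482074143, p(119)=1653668665, p(120)=1844349560, p(121)=2056148051, p(122)=2291320912, p(123)=2552338241, p(124)=2841940500, p(125)=3163127352, p(126)=3519222692, p(127)=3913864295, p(128)=4351078600, p(129)=4835271870, p(130)=5371315400, p(131)=5964539504, p(132)=6620830889, p(133)=7346629512, p(134)=8149040695, p(135)=9035836076, p(136)=10015581680, p(137)=11097645016, p(138)=12292341831, p(139)=13610949895, p(140)=15065878135, p(141)=16670689208, p(142)=18440293320, p(143)=20390982757, p(144)=22540654445, p(145)=24908858009, p(146)=27517052599, p(147)=30388671978, p(148)=33549419497, p(149)=37027355200, p(150)=40853235313, p(151)=45060624582, p(152)=49686288421, p(153)=54770336324, p(154)=60356673280, p(155)=66493182097, p(156)=73232243759, p(157)=80630964769, p(158)=88751778802, p(159)=97662728555, p(160)=107438159466, p(161)=118159068427, p(162)=129913904637, p(163)=142798995930, p(164)=156919475295, p(165)=172389800255, p(166)=189334822579, p(167)=207890420102, p(168)=228204732751, p(169)=250438925115, p(170)=274768617130, p(171)=301384802048, p(172)=330495499613, p(173)=362326859895, p(174)=397125074750, p(175)=435157697830, p(176)=476715857290, p(177)=522115831195, p(178)=571701605655, p(179)=625846753120, p(180)=684957390936, p(181)=749474411781, p(182)=819876908323, p(183)=896684817527, p(184)=980462880430, p(185)=1071823774337, p(186)=1171432692373, p(187)=1280011042268, p(188)=1398341745571, p(189)=1527273599625, p(190)=1667727404093, p(191)=1820701100652, p(192)=1987276856363, p(193)=2168627105469, p(194)=2366022741845, p(195)=2580840212973.
Final step: p(196) = p(195) + p(194) - p(191) - p(189) + p(184) + p(181) - p(174) - p(170) + p(161) + p(156) - p(145) - p(139) + p(126) + p(119) - p(104) - p(96) + p(79) + p(70) - p(51) - p(41) + p(20) + p(9)
= 2580840212973 + 2366022741845 - 1820701100652 - 1527273599625 + 980462880430 + 749474411781 - 397125074750 - 274768617130 + 118159068427 + 73232243759 - 24908858009 - 13610949895 + 3519222692 + 1653668665 - 304801365 - 118114304 + 13848650 + 4087968 - 239943 - 44583 + 627 + 30
= 2814570987591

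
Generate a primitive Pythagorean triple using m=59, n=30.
(2581, 3540, 4381)

Euclid's formula: a = m² - n², b = 2mn, c = m² + n²
m = 59, n = 30
a = 59² - 30² = 3481 - 900 = 2581
b = 2 × 59 × 30 = 3540
c = 59² + 30² = 3481 + 900 = 4381
Verification: 2581² + 3540² = 6661561 + 12531600 = 19193161 = 4381² ✓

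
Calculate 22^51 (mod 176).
0

Repeated squaring. Binary of 51 = 110011.
22^1 ≡ 22 (mod 176); 22^2 ≡ 132 (mod 176); 22^4 ≡ 0 (mod 176); 22^8 ≡ 0 (mod 176); 22^16 ≡ 0 (mod 176); 22^32 ≡ 0 (mod 176)
22^51 = 22^1 × 22^2 × 22^16 × 22^32 ≡ 0 (mod 176)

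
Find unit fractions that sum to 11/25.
1/3 + 1/10 + 1/150

Greedy algorithm:
11/25: ceiling(25/11) = 3, use 1/3
8/75: ceiling(75/8) = 10, use 1/10
1/150: ceiling(150/1) = 150, use 1/150
Result: 11/25 = 1/3 + 1/10 + 1/150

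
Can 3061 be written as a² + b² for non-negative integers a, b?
6² + 55² (a=6, b=55)

Factorization: 3061 = 3061
By Fermat: n is sum of two squares iff every prime p ≡ 3 (mod 4) appears to even power.
All primes ≡ 3 (mod 4) appear to even power.
Search a = 0, 1, 2, … for 3061 - a² a perfect square: first hit at a = 6: 3061 - 36 = 3025 = 55².
3061 = 6² + 55² = 36 + 3025 ✓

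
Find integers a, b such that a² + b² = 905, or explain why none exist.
8² + 29² (a=8, b=29)

Factorization: 905 = 5 × 181
By Fermat: n is sum of two squares iff every prime p ≡ 3 (mod 4) appears to even power.
All primes ≡ 3 (mod 4) appear to even power.
Search a = 0, 1, 2, … for 905 - a² a perfect square: first hit at a = 8: 905 - 64 = 841 = 29².
905 = 8² + 29² = 64 + 841 ✓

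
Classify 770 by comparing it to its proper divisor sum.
abundant

Proper divisors of 770: sum = 1 + 2 + 5 + 7 + 10 + 11 + 14 + 22 + 35 + 55 + 70 + 77 + 110 + 154 + 385 = 958
Since 958 > 770, 770 is abundant.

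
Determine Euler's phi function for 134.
66

134 = 2 × 67
φ(n) = n × ∏(1 - 1/p) for each prime p dividing n
φ(134) = 134 × (1 - 1/2) × (1 - 1/67) = 66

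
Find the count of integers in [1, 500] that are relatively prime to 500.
200

500 = 2^2 × 5^3
φ(n) = n × ∏(1 - 1/p) for each prime p dividing n
φ(500) = 500 × (1 - 1/2) × (1 - 1/5) = 200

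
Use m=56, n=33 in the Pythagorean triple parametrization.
(2047, 3696, 4225)

Euclid's formula: a = m² - n², b = 2mn, c = m² + n²
m = 56, n = 33
a = 56² - 33² = 3136 - 1089 = 2047
b = 2 × 56 × 33 = 3696
c = 56² + 33² = 3136 + 1089 = 4225
Verification: 2047² + 3696² = 4190209 + 13660416 = 17850625 = 4225² ✓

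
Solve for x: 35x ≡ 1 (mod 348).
179

gcd(35, 348) = 1, so the inverse exists.
Extended Euclidean algorithm on (348, 35):
348 = 9 × 35 + 33  ⟹  33 = (1)·348 + (-9)·35
35 = 1 × 33 + 2  ⟹  2 = (-1)·348 + (10)·35
33 = 16 × 2 + 1  ⟹  1 = (17)·348 + (-169)·35
So (-169)·35 ≡ 1 (mod 348), i.e. 35^(-1) ≡ -169 ≡ 179 (mod 348).
Check: 35 × 179 = 6265 ≡ 1 (mod 348)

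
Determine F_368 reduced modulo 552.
117

Matrix identity: Q^n = [[F_(n+1), F_n], [F_n, F_(n-1)]] with Q = [[1,1],[1,0]].
n = 368 = 101110000₂. Square-and-multiply, entries mod 552:
Q^1 = [[1,1],[1,0]]
Q^2 = (Q^1)² = [[2,1],[1,1]]
Q^5 = (Q^2)²·Q = [[8,5],[5,3]]
Q^11 = (Q^5)²·Q = [[144,89],[89,55]]
Q^23 = (Q^11)²·Q = [[0,505],[505,47]]
Q^46 = (Q^23)² = [[1,551],[551,2]]
Q^92 = (Q^46)² = [[2,549],[549,5]]
Q^184 = (Q^92)² = [[13,531],[531,34]]
Q^368 = (Q^184)² = [[58,117],[117,493]]
F_368 mod 552 = Q^368[0][1] = 117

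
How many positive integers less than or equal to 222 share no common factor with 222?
72

222 = 2 × 3 × 37
φ(n) = n × ∏(1 - 1/p) for each prime p dividing n
φ(222) = 222 × (1 - 1/2) × (1 - 1/3) × (1 - 1/37) = 72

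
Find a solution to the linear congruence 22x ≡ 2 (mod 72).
x ≡ 23 (mod 36)

gcd(22, 72) = 2, which divides 2, so solutions exist.
Divide through by 2: 11x ≡ 1 (mod 36).
Find 11^(-1) mod 36 by the extended Euclidean algorithm:
36 = 3 × 11 + 3  ⟹  3 = (1)·36 + (-3)·11
11 = 3 × 3 + 2  ⟹  2 = (-3)·36 + (10)·11
3 = 1 × 2 + 1  ⟹  1 = (4)·36 + (-13)·11
So (-13)·11 ≡ 1 (mod 36), i.e. 11^(-1) ≡ -13 ≡ 23 (mod 36).
x ≡ 23 × 1 = 23 ≡ 23 (mod 36).
Check: 22 × 23 = 506 ≡ 2 (mod 72).
x ≡ 23 (mod 36), giving 2 solutions mod 72.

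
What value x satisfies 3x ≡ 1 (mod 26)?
9

gcd(3, 26) = 1, so the inverse exists.
Extended Euclidean algorithm on (26, 3):
26 = 8 × 3 + 2  ⟹  2 = (1)·26 + (-8)·3
3 = 1 × 2 + 1  ⟹  1 = (-1)·26 + (9)·3
So (9)·3 ≡ 1 (mod 26), i.e. 3^(-1) ≡ 9 (mod 26).
Check: 3 × 9 = 27 ≡ 1 (mod 26)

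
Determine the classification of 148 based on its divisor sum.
deficient

Proper divisors of 148: sum = 1 + 2 + 4 + 37 + 74 = 118
Since 118 < 148, 148 is deficient.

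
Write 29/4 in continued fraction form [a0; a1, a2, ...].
[7; 4]

Euclidean algorithm steps:
29 = 7 × 4 + 1
4 = 4 × 1 + 0
Continued fraction: [7; 4]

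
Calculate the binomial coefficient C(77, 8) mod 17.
9

Using Lucas' theorem:
Write n=77 and k=8 in base 17:
n in base 17: [4, 9]
k in base 17: [0, 8]
C(77,8) mod 17 = ∏ C(n_i, k_i) mod 17
Digit binomials (mod 17): C(4,0) = 1; C(9,8) = 9
Product: 1 × 9 = 9 ≡ 9 (mod 17)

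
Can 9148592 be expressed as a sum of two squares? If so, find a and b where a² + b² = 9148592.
Not possible

Factorization: 9148592 = 2^4 × 83^3
By Fermat: n is sum of two squares iff every prime p ≡ 3 (mod 4) appears to even power.
Prime(s) ≡ 3 (mod 4) with odd exponent: [(83, 3)]
Therefore 9148592 cannot be expressed as a² + b².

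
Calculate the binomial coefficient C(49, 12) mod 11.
9

Using Lucas' theorem:
Write n=49 and k=12 in base 11:
n in base 11: [4, 5]
k in base 11: [1, 1]
C(49,12) mod 11 = ∏ C(n_i, k_i) mod 11
Digit binomials (mod 11): C(4,1) = 4; C(5,1) = 5
Product: 4 × 5 = 20 ≡ 9 (mod 11)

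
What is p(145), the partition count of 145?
24908858009

p(n) counts ways to write n as a sum of positive integers (order ignored).
Euler's pentagonal recurrence: p(k) = p(k-1) + p(k-2) - p(k-5) - p(k-7) + p(k-12) + p(k-15) - ... (offsets j(3j∓1)/2, signs ++--, p(0)=1, p(<0)=0).
DP table for k = 0..144: p(0)=1, p(1)=1, p(2)=2, p(3)=3, p(4)=5, p(5)=7, p(6)=11, p(7)=15, p(8)=22, p(9)=30, p(10)=42, p(11)=56, p(12)=77, p(13)=101, p(14)=135, p(15)=176, p(16)=231, p(17)=297, p(18)=385, p(19)=490, p(20)=627, p(21)=792, p(22)=1002, p(23)=1255, p(24)=1575, p(25)=1958, p(26)=2436, p(27)=3010, p(28)=3718, p(29)=4565, p(30)=5604, p(31)=6842, p(32)=8349, p(33)=10143, p(34)=12310, p(35)=14883, p(36)=17977, p(37)=21637, p(38)=26015, p(39)=31185, p(40)=37338, p(41)=44583, p(42)=53174, p(43)=63261, p(44)=75175, p(45)=89134, p(46)=105558, p(47)=124754, p(48)=147273, p(49)=173525, p(50)=204226, p(51)=239943, p(52)=281589, p(53)=329931, p(54)=386155, p(55)=451276, p(56)=526823, p(57)=614154, p(58)=715220, p(59)=831820, p(60)=966467, p(61)=1121505, p(62)=1300156, p(63)=1505499, p(64)=1741630, p(65)=2012558, p(66)=2323520, p(67)=2679689, p(68)=3087735, p(69)=3554345, p(70)=4087968, p(71)=4697205, p(72)=5392783, p(73)=6185689, p(74)=7089500, p(75)=8118264, p(76)=9289091, p(77)=10619863, p(78)=12132164, p(79)=13848650, p(80)=15796476, p(81)=18004327, p(82)=20506255, p(83)=23338469, p(84)=26543660, p(85)=30167357, p(86)=34262962, p(87)=38887673, p(88)=44108109, p(89)=49995925, p(90)=56634173, p(91)=64112359, p(92)=72533807, p(93)=82010177, p(94)=92669720, p(95)=104651419, p(96)=118114304, p(97)=133230930, p(98)=150198136, p(99)=169229875, p(100)=190569292, p(101)=214481126, p(102)=241265379, p(103)=271248950, p(104)=304801365, p(105)=342325709, p(106)=384276336, p(107)=431149389, p(108)=483502844, p(109)=541946240, p(110)=607163746, p(111)=679903203, p(112)=761002156, p(113)=851376628, p(114)=952050665, p(115)=1064144451, p(116)=1188908248, p(117)=1327710076, p(118)=1482074143, p(119)=1653668665, p(120)=1844349560, p(121)=2056148051, p(122)=2291320912, p(123)=2552338241, p(124)=2841940500, p(125)=3163127352, p(126)=3519222692, p(127)=3913864295, p(128)=4351078600, p(129)=4835271870, p(130)=5371315400, p(131)=5964539504, p(132)=6620830889, p(133)=7346629512, p(134)=8149040695, p(135)=9035836076, p(136)=10015581680, p(137)=11097645016, p(138)=12292341831, p(139)=13610949895, p(140)=15065878135, p(141)=16670689208, p(142)=18440293320, p(143)=20390982757, p(144)=22540654445.
Final step: p(145) = p(144) + p(143) - p(140) - p(138) + p(133) + p(130) - p(123) - p(119) + p(110) + p(105) - p(94) - p(88) + p(75) + p(68) - p(53) - p(45) + p(28) + p(19) - p(0)
= 22540654445 + 20390982757 - 15065878135 - 12292341831 + 7346629512 + 5371315400 - 2552338241 - 1653668665 + 607163746 + 342325709 - 92669720 - 44108109 + 8118264 + 3087735 - 329931 - 89134 + 3718 + 490 - 1
= 24908858009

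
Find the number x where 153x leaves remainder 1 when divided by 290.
127

gcd(153, 290) = 1, so the inverse exists.
Extended Euclidean algorithm on (290, 153):
290 = 1 × 153 + 137  ⟹  137 = (1)·290 + (-1)·153
153 = 1 × 137 + 16  ⟹  16 = (-1)·290 + (2)·153
137 = 8 × 16 + 9  ⟹  9 = (9)·290 + (-17)·153
16 = 1 × 9 + 7  ⟹  7 = (-10)·290 + (19)·153
9 = 1 × 7 + 2  ⟹  2 = (19)·290 + (-36)·153
7 = 3 × 2 + 1  ⟹  1 = (-67)·290 + (127)·153
So (127)·153 ≡ 1 (mod 290), i.e. 153^(-1) ≡ 127 (mod 290).
Check: 153 × 127 = 19431 ≡ 1 (mod 290)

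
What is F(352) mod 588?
399

Matrix identity: Q^n = [[F_(n+1), F_n], [F_n, F_(n-1)]] with Q = [[1,1],[1,0]].
n = 352 = 101100000₂. Square-and-multiply, entries mod 588:
Q^1 = [[1,1],[1,0]]
Q^2 = (Q^1)² = [[2,1],[1,1]]
Q^5 = (Q^2)²·Q = [[8,5],[5,3]]
Q^11 = (Q^5)²·Q = [[144,89],[89,55]]
Q^22 = (Q^11)² = [[433,71],[71,362]]
Q^44 = (Q^22)² = [[254,585],[585,257]]
Q^88 = (Q^44)² = [[433,231],[231,202]]
Q^176 = (Q^88)² = [[358,273],[273,85]]
Q^352 = (Q^176)² = [[421,399],[399,22]]
F_352 mod 588 = Q^352[0][1] = 399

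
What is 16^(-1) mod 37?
7

gcd(16, 37) = 1, so the inverse exists.
Extended Euclidean algorithm on (37, 16):
37 = 2 × 16 + 5  ⟹  5 = (1)·37 + (-2)·16
16 = 3 × 5 + 1  ⟹  1 = (-3)·37 + (7)·16
So (7)·16 ≡ 1 (mod 37), i.e. 16^(-1) ≡ 7 (mod 37).
Check: 16 × 7 = 112 ≡ 1 (mod 37)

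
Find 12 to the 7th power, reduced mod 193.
7

Repeated squaring. Binary of 7 = 111.
12^1 ≡ 12 (mod 193); 12^2 ≡ 144 (mod 193); 12^4 ≡ 85 (mod 193)
12^7 = 12^1 × 12^2 × 12^4 ≡ 7 (mod 193)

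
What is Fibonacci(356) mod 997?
664

Matrix identity: Q^n = [[F_(n+1), F_n], [F_n, F_(n-1)]] with Q = [[1,1],[1,0]].
n = 356 = 101100100₂. Square-and-multiply, entries mod 997:
Q^1 = [[1,1],[1,0]]
Q^2 = (Q^1)² = [[2,1],[1,1]]
Q^5 = (Q^2)²·Q = [[8,5],[5,3]]
Q^11 = (Q^5)²·Q = [[144,89],[89,55]]
Q^22 = (Q^11)² = [[741,762],[762,976]]
Q^44 = (Q^22)² = [[124,290],[290,831]]
Q^89 = (Q^44)²·Q = [[557,773],[773,781]]
Q^178 = (Q^89)² = [[508,385],[385,123]]
Q^356 = (Q^178)² = [[510,664],[664,843]]
F_356 mod 997 = Q^356[0][1] = 664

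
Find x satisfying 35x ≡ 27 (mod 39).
x ≡ 3 (mod 39)

gcd(35, 39) = 1, which divides 27, so solutions exist.
Find 35^(-1) mod 39 by the extended Euclidean algorithm:
39 = 1 × 35 + 4  ⟹  4 = (1)·39 + (-1)·35
35 = 8 × 4 + 3  ⟹  3 = (-8)·39 + (9)·35
4 = 1 × 3 + 1  ⟹  1 = (9)·39 + (-10)·35
So (-10)·35 ≡ 1 (mod 39), i.e. 35^(-1) ≡ -10 ≡ 29 (mod 39).
x ≡ 29 × 27 = 783 ≡ 3 (mod 39).
Check: 35 × 3 = 105 ≡ 27 (mod 39).
Unique solution: x ≡ 3 (mod 39)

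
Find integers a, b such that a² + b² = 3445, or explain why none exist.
9² + 58² (a=9, b=58)

Factorization: 3445 = 5 × 13 × 53
By Fermat: n is sum of two squares iff every prime p ≡ 3 (mod 4) appears to even power.
All primes ≡ 3 (mod 4) appear to even power.
Search a = 0, 1, 2, … for 3445 - a² a perfect square: first hit at a = 9: 3445 - 81 = 3364 = 58².
3445 = 9² + 58² = 81 + 3364 ✓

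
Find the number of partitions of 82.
20506255

p(n) counts ways to write n as a sum of positive integers (order ignored).
Euler's pentagonal recurrence: p(k) = p(k-1) + p(k-2) - p(k-5) - p(k-7) + p(k-12) + p(k-15) - ... (offsets j(3j∓1)/2, signs ++--, p(0)=1, p(<0)=0).
DP table for k = 0..81: p(0)=1, p(1)=1, p(2)=2, p(3)=3, p(4)=5, p(5)=7, p(6)=11, p(7)=15, p(8)=22, p(9)=30, p(10)=42, p(11)=56, p(12)=77, p(13)=101, p(14)=135, p(15)=176, p(16)=231, p(17)=297, p(18)=385, p(19)=490, p(20)=627, p(21)=792, p(22)=1002, p(23)=1255, p(24)=1575, p(25)=1958, p(26)=2436, p(27)=3010, p(28)=3718, p(29)=4565, p(30)=5604, p(31)=6842, p(32)=8349, p(33)=10143, p(34)=12310, p(35)=14883, p(36)=17977, p(37)=21637, p(38)=26015, p(39)=31185, p(40)=37338, p(41)=44583, p(42)=53174, p(43)=63261, p(44)=75175, p(45)=89134, p(46)=105558, p(47)=124754, p(48)=147273, p(49)=173525, p(50)=204226, p(51)=239943, p(52)=281589, p(53)=329931, p(54)=386155, p(55)=451276, p(56)=526823, p(57)=614154, p(58)=715220, p(59)=831820, p(60)=966467, p(61)=1121505, p(62)=1300156, p(63)=1505499, p(64)=1741630, p(65)=2012558, p(66)=2323520, p(67)=2679689, p(68)=3087735, p(69)=3554345, p(70)=4087968, p(71)=4697205, p(72)=5392783, p(73)=6185689, p(74)=7089500, p(75)=8118264, p(76)=9289091, p(77)=10619863, p(78)=12132164, p(79)=13848650, p(80)=15796476, p(81)=18004327.
Final step: p(82) = p(81) + p(80) - p(77) - p(75) + p(70) + p(67) - p(60) - p(56) + p(47) + p(42) - p(31) - p(25) + p(12) + p(5)
= 18004327 + 15796476 - 10619863 - 8118264 + 4087968 + 2679689 - 966467 - 526823 + 124754 + 53174 - 6842 - 1958 + 77 + 7
= 20506255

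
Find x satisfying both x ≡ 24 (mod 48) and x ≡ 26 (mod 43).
456

Using Chinese Remainder Theorem:
M = 48 × 43 = 2064
M1 = 43, M2 = 48
y1 = 43^(-1) mod 48 = 19
y2 = 48^(-1) mod 43 = 26
x = (24×43×19 + 26×48×26) mod 2064 = 456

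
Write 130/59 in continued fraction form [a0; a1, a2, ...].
[2; 4, 1, 11]

Euclidean algorithm steps:
130 = 2 × 59 + 12
59 = 4 × 12 + 11
12 = 1 × 11 + 1
11 = 11 × 1 + 0
Continued fraction: [2; 4, 1, 11]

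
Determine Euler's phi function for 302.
150

302 = 2 × 151
φ(n) = n × ∏(1 - 1/p) for each prime p dividing n
φ(302) = 302 × (1 - 1/2) × (1 - 1/151) = 150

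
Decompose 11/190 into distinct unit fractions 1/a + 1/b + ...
1/18 + 1/428 + 1/365940

Greedy algorithm:
11/190: ceiling(190/11) = 18, use 1/18
2/855: ceiling(855/2) = 428, use 1/428
1/365940: ceiling(365940/1) = 365940, use 1/365940
Result: 11/190 = 1/18 + 1/428 + 1/365940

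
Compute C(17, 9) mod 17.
0

Using Lucas' theorem:
Write n=17 and k=9 in base 17:
n in base 17: [1, 0]
k in base 17: [0, 9]
C(17,9) mod 17 = ∏ C(n_i, k_i) mod 17
Digit binomials (mod 17): C(1,0) = 1; C(0,9) = 0 (k_i > n_i)
Product: 1 × 0 = 0 ≡ 0 (mod 17)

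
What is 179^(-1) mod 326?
51

gcd(179, 326) = 1, so the inverse exists.
Extended Euclidean algorithm on (326, 179):
326 = 1 × 179 + 147  ⟹  147 = (1)·326 + (-1)·179
179 = 1 × 147 + 32  ⟹  32 = (-1)·326 + (2)·179
147 = 4 × 32 + 19  ⟹  19 = (5)·326 + (-9)·179
32 = 1 × 19 + 13  ⟹  13 = (-6)·326 + (11)·179
19 = 1 × 13 + 6  ⟹  6 = (11)·326 + (-20)·179
13 = 2 × 6 + 1  ⟹  1 = (-28)·326 + (51)·179
So (51)·179 ≡ 1 (mod 326), i.e. 179^(-1) ≡ 51 (mod 326).
Check: 179 × 51 = 9129 ≡ 1 (mod 326)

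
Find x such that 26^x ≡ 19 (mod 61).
46

Baby-step giant-step with step n = ⌈√61⌉ = 8.
Baby steps 26^j mod 61 (j:value) for j=0..7: 0:1, 1:26, 2:5, 3:8, 4:25, 5:40, 6:3, 7:17.
Giant-step multiplier: 26^(-8) ≡ 26^(60-8) = 26^52 ≡ 57 (mod 61).
Giant steps γ_i = 19·57^i mod 61: γ_0=19, γ_1=46, γ_2=60, γ_3=4, γ_4=45, γ_5=3 (in table at j=6).
x = i·n + j = 5·8 + 6 = 46.
Check: 26^46 ≡ 19 (mod 61).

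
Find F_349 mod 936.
233

Matrix identity: Q^n = [[F_(n+1), F_n], [F_n, F_(n-1)]] with Q = [[1,1],[1,0]].
n = 349 = 101011101₂. Square-and-multiply, entries mod 936:
Q^1 = [[1,1],[1,0]]
Q^2 = (Q^1)² = [[2,1],[1,1]]
Q^5 = (Q^2)²·Q = [[8,5],[5,3]]
Q^10 = (Q^5)² = [[89,55],[55,34]]
Q^21 = (Q^10)²·Q = [[863,650],[650,213]]
Q^43 = (Q^21)²·Q = [[285,77],[77,208]]
Q^87 = (Q^43)²·Q = [[627,106],[106,521]]
Q^174 = (Q^87)² = [[13,8],[8,5]]
Q^349 = (Q^174)²·Q = [[377,233],[233,144]]
F_349 mod 936 = Q^349[0][1] = 233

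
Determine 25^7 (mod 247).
142

Repeated squaring. Binary of 7 = 111.
25^1 ≡ 25 (mod 247); 25^2 ≡ 131 (mod 247); 25^4 ≡ 118 (mod 247)
25^7 = 25^1 × 25^2 × 25^4 ≡ 142 (mod 247)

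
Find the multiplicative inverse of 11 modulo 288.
131

gcd(11, 288) = 1, so the inverse exists.
Extended Euclidean algorithm on (288, 11):
288 = 26 × 11 + 2  ⟹  2 = (1)·288 + (-26)·11
11 = 5 × 2 + 1  ⟹  1 = (-5)·288 + (131)·11
So (131)·11 ≡ 1 (mod 288), i.e. 11^(-1) ≡ 131 (mod 288).
Check: 11 × 131 = 1441 ≡ 1 (mod 288)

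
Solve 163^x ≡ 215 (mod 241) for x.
63

Baby-step giant-step with step n = ⌈√241⌉ = 16.
Baby steps 163^j mod 241 (j:value) for j=0..15: 0:1, 1:163, 2:59, 3:218, 4:107, 5:89, 6:47, 7:190, 8:122, 9:124, 10:209, 11:86, 12:40, 13:13, 14:191, 15:44.
Giant-step multiplier: 163^(-16) ≡ 163^(240-16) = 163^224 ≡ 54 (mod 241).
Giant steps γ_i = 215·54^i mod 241: γ_0=215, γ_1=42, γ_2=99, γ_3=44 (in table at j=15).
x = i·n + j = 3·16 + 15 = 63.
Check: 163^63 ≡ 215 (mod 241).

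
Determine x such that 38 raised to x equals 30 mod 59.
55

Baby-step giant-step with step n = ⌈√59⌉ = 8.
Baby steps 38^j mod 59 (j:value) for j=0..7: 0:1, 1:38, 2:28, 3:2, 4:17, 5:56, 6:4, 7:34.
Giant-step multiplier: 38^(-8) ≡ 38^(58-8) = 38^50 ≡ 49 (mod 59).
Giant steps γ_i = 30·49^i mod 59: γ_0=30, γ_1=54, γ_2=50, γ_3=31, γ_4=44, γ_5=32, γ_6=34 (in table at j=7).
x = i·n + j = 6·8 + 7 = 55.
Check: 38^55 ≡ 30 (mod 59).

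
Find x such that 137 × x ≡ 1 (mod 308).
9

gcd(137, 308) = 1, so the inverse exists.
Extended Euclidean algorithm on (308, 137):
308 = 2 × 137 + 34  ⟹  34 = (1)·308 + (-2)·137
137 = 4 × 34 + 1  ⟹  1 = (-4)·308 + (9)·137
So (9)·137 ≡ 1 (mod 308), i.e. 137^(-1) ≡ 9 (mod 308).
Check: 137 × 9 = 1233 ≡ 1 (mod 308)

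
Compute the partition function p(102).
241265379

p(n) counts ways to write n as a sum of positive integers (order ignored).
Euler's pentagonal recurrence: p(k) = p(k-1) + p(k-2) - p(k-5) - p(k-7) + p(k-12) + p(k-15) - ... (offsets j(3j∓1)/2, signs ++--, p(0)=1, p(<0)=0).
DP table for k = 0..101: p(0)=1, p(1)=1, p(2)=2, p(3)=3, p(4)=5, p(5)=7, p(6)=11, p(7)=15, p(8)=22, p(9)=30, p(10)=42, p(11)=56, p(12)=77, p(13)=101, p(14)=135, p(15)=176, p(16)=231, p(17)=297, p(18)=385, p(19)=490, p(20)=627, p(21)=792, p(22)=1002, p(23)=1255, p(24)=1575, p(25)=1958, p(26)=2436, p(27)=3010, p(28)=3718, p(29)=4565, p(30)=5604, p(31)=6842, p(32)=8349, p(33)=10143, p(34)=12310, p(35)=14883, p(36)=17977, p(37)=21637, p(38)=26015, p(39)=31185, p(40)=37338, p(41)=44583, p(42)=53174, p(43)=63261, p(44)=75175, p(45)=89134, p(46)=105558, p(47)=124754, p(48)=147273, p(49)=173525, p(50)=204226, p(51)=239943, p(52)=281589, p(53)=329931, p(54)=386155, p(55)=451276, p(56)=526823, p(57)=614154, p(58)=715220, p(59)=831820, p(60)=966467, p(61)=1121505, p(62)=1300156, p(63)=1505499, p(64)=1741630, p(65)=2012558, p(66)=2323520, p(67)=2679689, p(68)=3087735, p(69)=3554345, p(70)=4087968, p(71)=4697205, p(72)=5392783, p(73)=6185689, p(74)=7089500, p(75)=8118264, p(76)=9289091, p(77)=10619863, p(78)=12132164, p(79)=13848650, p(80)=15796476, p(81)=18004327, p(82)=20506255, p(83)=23338469, p(84)=26543660, p(85)=30167357, p(86)=34262962, p(87)=38887673, p(88)=44108109, p(89)=49995925, p(90)=56634173, p(91)=64112359, p(92)=72533807, p(93)=82010177, p(94)=92669720, p(95)=104651419, p(96)=118114304, p(97)=133230930, p(98)=150198136, p(99)=169229875, p(100)=190569292, p(101)=214481126.
Final step: p(102) = p(101) + p(100) - p(97) - p(95) + p(90) + p(87) - p(80) - p(76) + p(67) + p(62) - p(51) - p(45) + p(32) + p(25) - p(10) - p(2)
= 214481126 + 190569292 - 133230930 - 104651419 + 56634173 + 38887673 - 15796476 - 9289091 + 2679689 + 1300156 - 239943 - 89134 + 8349 + 1958 - 42 - 2
= 241265379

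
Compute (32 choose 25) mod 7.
4

Using Lucas' theorem:
Write n=32 and k=25 in base 7:
n in base 7: [4, 4]
k in base 7: [3, 4]
C(32,25) mod 7 = ∏ C(n_i, k_i) mod 7
Digit binomials (mod 7): C(4,3) = 4; C(4,4) = 1
Product: 4 × 1 = 4 ≡ 4 (mod 7)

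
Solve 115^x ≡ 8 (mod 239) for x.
104

Baby-step giant-step with step n = ⌈√239⌉ = 16.
Baby steps 115^j mod 239 (j:value) for j=0..15: 0:1, 1:115, 2:80, 3:118, 4:186, 5:119, 6:62, 7:199, 8:180, 9:146, 10:60, 11:208, 12:20, 13:149, 14:166, 15:209.
Giant-step multiplier: 115^(-16) ≡ 115^(238-16) = 115^222 ≡ 108 (mod 239).
Giant steps γ_i = 8·108^i mod 239: γ_0=8, γ_1=147, γ_2=102, γ_3=22, γ_4=225, γ_5=161, γ_6=180 (in table at j=8).
x = i·n + j = 6·16 + 8 = 104.
Check: 115^104 ≡ 8 (mod 239).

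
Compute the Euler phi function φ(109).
108

109 = 109
φ(n) = n × ∏(1 - 1/p) for each prime p dividing n
φ(109) = 109 × (1 - 1/109) = 108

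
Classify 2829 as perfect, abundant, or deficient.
deficient

Proper divisors of 2829: sum = 1 + 3 + 23 + 41 + 69 + 123 + 943 = 1203
Since 1203 < 2829, 2829 is deficient.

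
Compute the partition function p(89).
49995925

p(n) counts ways to write n as a sum of positive integers (order ignored).
Euler's pentagonal recurrence: p(k) = p(k-1) + p(k-2) - p(k-5) - p(k-7) + p(k-12) + p(k-15) - ... (offsets j(3j∓1)/2, signs ++--, p(0)=1, p(<0)=0).
DP table for k = 0..88: p(0)=1, p(1)=1, p(2)=2, p(3)=3, p(4)=5, p(5)=7, p(6)=11, p(7)=15, p(8)=22, p(9)=30, p(10)=42, p(11)=56, p(12)=77, p(13)=101, p(14)=135, p(15)=176, p(16)=231, p(17)=297, p(18)=385, p(19)=490, p(20)=627, p(21)=792, p(22)=1002, p(23)=1255, p(24)=1575, p(25)=1958, p(26)=2436, p(27)=3010, p(28)=3718, p(29)=4565, p(30)=5604, p(31)=6842, p(32)=8349, p(33)=10143, p(34)=12310, p(35)=14883, p(36)=17977, p(37)=21637, p(38)=26015, p(39)=31185, p(40)=37338, p(41)=44583, p(42)=53174, p(43)=63261, p(44)=75175, p(45)=89134, p(46)=105558, p(47)=124754, p(48)=147273, p(49)=173525, p(50)=204226, p(51)=239943, p(52)=281589, p(53)=329931, p(54)=386155, p(55)=451276, p(56)=526823, p(57)=614154, p(58)=715220, p(59)=831820, p(60)=966467, p(61)=1121505, p(62)=1300156, p(63)=1505499, p(64)=1741630, p(65)=2012558, p(66)=2323520, p(67)=2679689, p(68)=3087735, p(69)=3554345, p(70)=4087968, p(71)=4697205, p(72)=5392783, p(73)=6185689, p(74)=7089500, p(75)=8118264, p(76)=9289091, p(77)=10619863, p(78)=12132164, p(79)=13848650, p(80)=15796476, p(81)=18004327, p(82)=20506255, p(83)=23338469, p(84)=26543660, p(85)=30167357, p(86)=34262962, p(87)=38887673, p(88)=44108109.
Final step: p(89) = p(88) + p(87) - p(84) - p(82) + p(77) + p(74) - p(67) - p(63) + p(54) + p(49) - p(38) - p(32) + p(19) + p(12)
= 44108109 + 38887673 - 26543660 - 20506255 + 10619863 + 7089500 - 2679689 - 1505499 + 386155 + 173525 - 26015 - 8349 + 490 + 77
= 49995925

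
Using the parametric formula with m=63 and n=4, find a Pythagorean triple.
(3953, 504, 3985)

Euclid's formula: a = m² - n², b = 2mn, c = m² + n²
m = 63, n = 4
a = 63² - 4² = 3969 - 16 = 3953
b = 2 × 63 × 4 = 504
c = 63² + 4² = 3969 + 16 = 3985
Verification: 3953² + 504² = 15626209 + 254016 = 15880225 = 3985² ✓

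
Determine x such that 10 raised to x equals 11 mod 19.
6

Baby-step giant-step with step n = ⌈√19⌉ = 5.
Baby steps 10^j mod 19 (j:value) for j=0..4: 0:1, 1:10, 2:5, 3:12, 4:6.
Giant-step multiplier: 10^(-5) ≡ 10^(18-5) = 10^13 ≡ 13 (mod 19).
Giant steps γ_i = 11·13^i mod 19: γ_0=11, γ_1=10 (in table at j=1).
x = i·n + j = 1·5 + 1 = 6.
Check: 10^6 ≡ 11 (mod 19).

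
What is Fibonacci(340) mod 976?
67

Matrix identity: Q^n = [[F_(n+1), F_n], [F_n, F_(n-1)]] with Q = [[1,1],[1,0]].
n = 340 = 101010100₂. Square-and-multiply, entries mod 976:
Q^1 = [[1,1],[1,0]]
Q^2 = (Q^1)² = [[2,1],[1,1]]
Q^5 = (Q^2)²·Q = [[8,5],[5,3]]
Q^10 = (Q^5)² = [[89,55],[55,34]]
Q^21 = (Q^10)²·Q = [[143,210],[210,909]]
Q^42 = (Q^21)² = [[133,344],[344,765]]
Q^85 = (Q^42)²·Q = [[857,361],[361,496]]
Q^170 = (Q^85)² = [[34,433],[433,577]]
Q^340 = (Q^170)² = [[277,67],[67,210]]
F_340 mod 976 = Q^340[0][1] = 67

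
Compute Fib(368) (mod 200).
141

Matrix identity: Q^n = [[F_(n+1), F_n], [F_n, F_(n-1)]] with Q = [[1,1],[1,0]].
n = 368 = 101110000₂. Square-and-multiply, entries mod 200:
Q^1 = [[1,1],[1,0]]
Q^2 = (Q^1)² = [[2,1],[1,1]]
Q^5 = (Q^2)²·Q = [[8,5],[5,3]]
Q^11 = (Q^5)²·Q = [[144,89],[89,55]]
Q^23 = (Q^11)²·Q = [[168,57],[57,111]]
Q^46 = (Q^23)² = [[73,103],[103,170]]
Q^92 = (Q^46)² = [[138,29],[29,109]]
Q^184 = (Q^92)² = [[85,163],[163,122]]
Q^368 = (Q^184)² = [[194,141],[141,53]]
F_368 mod 200 = Q^368[0][1] = 141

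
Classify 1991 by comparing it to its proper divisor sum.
deficient

Proper divisors of 1991: sum = 1 + 11 + 181 = 193
Since 193 < 1991, 1991 is deficient.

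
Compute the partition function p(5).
7

p(n) counts ways to write n as a sum of positive integers (order ignored).
Examples: 5; 4 + 1; 3 + 2; 3 + 1 + 1; 2 + 2 + 1; ... (7 total)
p(5) = 7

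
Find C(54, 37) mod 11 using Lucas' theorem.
4

Using Lucas' theorem:
Write n=54 and k=37 in base 11:
n in base 11: [4, 10]
k in base 11: [3, 4]
C(54,37) mod 11 = ∏ C(n_i, k_i) mod 11
Digit binomials (mod 11): C(4,3) = 4; C(10,4) = 210 ≡ 1
Product: 4 × 1 = 4 ≡ 4 (mod 11)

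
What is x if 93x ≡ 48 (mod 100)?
x ≡ 36 (mod 100)

gcd(93, 100) = 1, which divides 48, so solutions exist.
Find 93^(-1) mod 100 by the extended Euclidean algorithm:
100 = 1 × 93 + 7  ⟹  7 = (1)·100 + (-1)·93
93 = 13 × 7 + 2  ⟹  2 = (-13)·100 + (14)·93
7 = 3 × 2 + 1  ⟹  1 = (40)·100 + (-43)·93
So (-43)·93 ≡ 1 (mod 100), i.e. 93^(-1) ≡ -43 ≡ 57 (mod 100).
x ≡ 57 × 48 = 2736 ≡ 36 (mod 100).
Check: 93 × 36 = 3348 ≡ 48 (mod 100).
Unique solution: x ≡ 36 (mod 100)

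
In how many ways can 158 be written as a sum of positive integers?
88751778802

p(n) counts ways to write n as a sum of positive integers (order ignored).
Euler's pentagonal recurrence: p(k) = p(k-1) + p(k-2) - p(k-5) - p(k-7) + p(k-12) + p(k-15) - ... (offsets j(3j∓1)/2, signs ++--, p(0)=1, p(<0)=0).
DP table for k = 0..157: p(0)=1, p(1)=1, p(2)=2, p(3)=3, p(4)=5, p(5)=7, p(6)=11, p(7)=15, p(8)=22, p(9)=30, p(10)=42, p(11)=56, p(12)=77, p(13)=101, p(14)=135, p(15)=176, p(16)=231, p(17)=297, p(18)=385, p(19)=490, p(20)=627, p(21)=792, p(22)=1002, p(23)=1255, p(24)=1575, p(25)=1958, p(26)=2436, p(27)=3010, p(28)=3718, p(29)=4565, p(30)=5604, p(31)=6842, p(32)=8349, p(33)=10143, p(34)=12310, p(35)=14883, p(36)=17977, p(37)=21637, p(38)=26015, p(39)=31185, p(40)=37338, p(41)=44583, p(42)=53174, p(43)=63261, p(44)=75175, p(45)=89134, p(46)=105558, p(47)=124754, p(48)=147273, p(49)=173525, p(50)=204226, p(51)=239943, p(52)=281589, p(53)=329931, p(54)=386155, p(55)=451276, p(56)=526823, p(57)=614154, p(58)=715220, p(59)=831820, p(60)=966467, p(61)=1121505, p(62)=1300156, p(63)=1505499, p(64)=1741630, p(65)=2012558, p(66)=2323520, p(67)=2679689, p(68)=3087735, p(69)=3554345, p(70)=4087968, p(71)=4697205, p(72)=5392783, p(73)=6185689, p(74)=7089500, p(75)=8118264, p(76)=9289091, p(77)=10619863, p(78)=12132164, p(79)=13848650, p(80)=15796476, p(81)=18004327, p(82)=20506255, p(83)=23338469, p(84)=26543660, p(85)=30167357, p(86)=34262962, p(87)=38887673, p(88)=44108109, p(89)=49995925, p(90)=56634173, p(91)=64112359, p(92)=72533807, p(93)=82010177, p(94)=92669720, p(95)=104651419, p(96)=118114304, p(97)=133230930, p(98)=150198136, p(99)=169229875, p(100)=190569292, p(101)=214481126, p(102)=241265379, p(103)=271248950, p(104)=304801365, p(105)=342325709, p(106)=384276336, p(107)=431149389, p(108)=483502844, p(109)=541946240, p(110)=607163746, p(111)=679903203, p(112)=761002156, p(113)=851376628, p(114)=952050665, p(115)=1064144451, p(116)=1188908248, p(117)=1327710076, p(118)=1482074143, p(119)=1653668665, p(120)=1844349560, p(121)=2056148051, p(122)=2291320912, p(123)=2552338241, p(124)=2841940500, p(125)=3163127352, p(126)=3519222692, p(127)=3913864295, p(128)=4351078600, p(129)=4835271870, p(130)=5371315400, p(131)=5964539504, p(132)=6620830889, p(133)=7346629512, p(134)=8149040695, p(135)=9035836076, p(136)=10015581680, p(137)=11097645016, p(138)=12292341831, p(139)=13610949895, p(140)=15065878135, p(141)=16670689208, p(142)=18440293320, p(143)=20390982757, p(144)=22540654445, p(145)=24908858009, p(146)=27517052599, p(147)=30388671978, p(148)=33549419497, p(149)=37027355200, p(150)=40853235313, p(151)=45060624582, p(152)=49686288421, p(153)=54770336324, p(154)=60356673280, p(155)=66493182097, p(156)=73232243759, p(157)=80630964769.
Final step: p(158) = p(157) + p(156) - p(153) - p(151) + p(146) + p(143) - p(136) - p(132) + p(123) + p(118) - p(107) - p(101) + p(88) + p(81) - p(66) - p(58) + p(41) + p(32) - p(13) - p(3)
= 80630964769 + 73232243759 - 54770336324 - 45060624582 + 27517052599 + 20390982757 - 10015581680 - 6620830889 + 2552338241 + 1482074143 - 431149389 - 214481126 + 44108109 + 18004327 - 2323520 - 715220 + 44583 + 8349 - 101 - 3
= 88751778802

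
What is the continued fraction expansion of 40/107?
[0; 2, 1, 2, 13]

Euclidean algorithm steps:
40 = 0 × 107 + 40
107 = 2 × 40 + 27
40 = 1 × 27 + 13
27 = 2 × 13 + 1
13 = 13 × 1 + 0
Continued fraction: [0; 2, 1, 2, 13]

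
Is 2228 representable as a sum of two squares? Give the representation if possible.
28² + 38² (a=28, b=38)

Factorization: 2228 = 2^2 × 557
By Fermat: n is sum of two squares iff every prime p ≡ 3 (mod 4) appears to even power.
All primes ≡ 3 (mod 4) appear to even power.
Search a = 0, 1, 2, … for 2228 - a² a perfect square: first hit at a = 28: 2228 - 784 = 1444 = 38².
2228 = 28² + 38² = 784 + 1444 ✓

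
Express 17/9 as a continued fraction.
[1; 1, 8]

Euclidean algorithm steps:
17 = 1 × 9 + 8
9 = 1 × 8 + 1
8 = 8 × 1 + 0
Continued fraction: [1; 1, 8]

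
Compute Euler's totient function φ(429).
240

429 = 3 × 11 × 13
φ(n) = n × ∏(1 - 1/p) for each prime p dividing n
φ(429) = 429 × (1 - 1/3) × (1 - 1/11) × (1 - 1/13) = 240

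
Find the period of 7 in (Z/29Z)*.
7

29 is prime, so ord(7) divides φ(29) = 28.
Divisors of 28: 1, 2, 4, 7, 14, 28.
Repeated squaring: 7^1 ≡ 7, 7^2 ≡ 20, 7^4 ≡ 23, 7^8 ≡ 7, 7^16 ≡ 20 (mod 29).
Test 7^d mod 29 for each divisor d in increasing order:
7^1 ≡ 7
7^2 ≡ 20
7^4 ≡ 23
7^7 = 7^4·7^2·7^1 ≡ 1  ← first divisor giving 1
The order is 7.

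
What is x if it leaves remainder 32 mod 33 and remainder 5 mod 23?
626

Using Chinese Remainder Theorem:
M = 33 × 23 = 759
M1 = 23, M2 = 33
y1 = 23^(-1) mod 33 = 23
y2 = 33^(-1) mod 23 = 7
x = (32×23×23 + 5×33×7) mod 759 = 626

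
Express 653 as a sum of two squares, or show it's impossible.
13² + 22² (a=13, b=22)

Factorization: 653 = 653
By Fermat: n is sum of two squares iff every prime p ≡ 3 (mod 4) appears to even power.
All primes ≡ 3 (mod 4) appear to even power.
Search a = 0, 1, 2, … for 653 - a² a perfect square: first hit at a = 13: 653 - 169 = 484 = 22².
653 = 13² + 22² = 169 + 484 ✓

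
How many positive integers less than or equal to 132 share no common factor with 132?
40

132 = 2^2 × 3 × 11
φ(n) = n × ∏(1 - 1/p) for each prime p dividing n
φ(132) = 132 × (1 - 1/2) × (1 - 1/3) × (1 - 1/11) = 40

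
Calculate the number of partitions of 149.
37027355200

p(n) counts ways to write n as a sum of positive integers (order ignored).
Euler's pentagonal recurrence: p(k) = p(k-1) + p(k-2) - p(k-5) - p(k-7) + p(k-12) + p(k-15) - ... (offsets j(3j∓1)/2, signs ++--, p(0)=1, p(<0)=0).
DP table for k = 0..148: p(0)=1, p(1)=1, p(2)=2, p(3)=3, p(4)=5, p(5)=7, p(6)=11, p(7)=15, p(8)=22, p(9)=30, p(10)=42, p(11)=56, p(12)=77, p(13)=101, p(14)=135, p(15)=176, p(16)=231, p(17)=297, p(18)=385, p(19)=490, p(20)=627, p(21)=792, p(22)=1002, p(23)=1255, p(24)=1575, p(25)=1958, p(26)=2436, p(27)=3010, p(28)=3718, p(29)=4565, p(30)=5604, p(31)=6842, p(32)=8349, p(33)=10143, p(34)=12310, p(35)=14883, p(36)=17977, p(37)=21637, p(38)=26015, p(39)=31185, p(40)=37338, p(41)=44583, p(42)=53174, p(43)=63261, p(44)=75175, p(45)=89134, p(46)=105558, p(47)=124754, p(48)=147273, p(49)=173525, p(50)=204226, p(51)=239943, p(52)=281589, p(53)=329931, p(54)=386155, p(55)=451276, p(56)=526823, p(57)=614154, p(58)=715220, p(59)=831820, p(60)=966467, p(61)=1121505, p(62)=1300156, p(63)=1505499, p(64)=1741630, p(65)=2012558, p(66)=2323520, p(67)=2679689, p(68)=3087735, p(69)=3554345, p(70)=4087968, p(71)=4697205, p(72)=5392783, p(73)=6185689, p(74)=7089500, p(75)=8118264, p(76)=9289091, p(77)=10619863, p(78)=12132164, p(79)=13848650, p(80)=15796476, p(81)=18004327, p(82)=20506255, p(83)=23338469, p(84)=26543660, p(85)=30167357, p(86)=34262962, p(87)=38887673, p(88)=44108109, p(89)=49995925, p(90)=56634173, p(91)=64112359, p(92)=72533807, p(93)=82010177, p(94)=92669720, p(95)=104651419, p(96)=118114304, p(97)=133230930, p(98)=150198136, p(99)=169229875, p(100)=190569292, p(101)=214481126, p(102)=241265379, p(103)=271248950, p(104)=304801365, p(105)=342325709, p(106)=384276336, p(107)=431149389, p(108)=483502844, p(109)=541946240, p(110)=607163746, p(111)=679903203, p(112)=761002156, p(113)=851376628, p(114)=952050665, p(115)=1064144451, p(116)=1188908248, p(117)=1327710076, p(118)=1482074143, p(119)=1653668665, p(120)=1844349560, p(121)=2056148051, p(122)=2291320912, p(123)=2552338241, p(124)=2841940500, p(125)=3163127352, p(126)=3519222692, p(127)=3913864295, p(128)=4351078600, p(129)=4835271870, p(130)=5371315400, p(131)=5964539504, p(132)=6620830889, p(133)=7346629512, p(134)=8149040695, p(135)=9035836076, p(136)=10015581680, p(137)=11097645016, p(138)=12292341831, p(139)=13610949895, p(140)=15065878135, p(141)=16670689208, p(142)=18440293320, p(143)=20390982757, p(144)=22540654445, p(145)=24908858009, p(146)=27517052599, p(147)=30388671978, p(148)=33549419497.
Final step: p(149) = p(148) + p(147) - p(144) - p(142) + p(137) + p(134) - p(127) - p(123) + p(114) + p(109) - p(98) - p(92) + p(79) + p(72) - p(57) - p(49) + p(32) + p(23) - p(4)
= 33549419497 + 30388671978 - 22540654445 - 18440293320 + 11097645016 + 8149040695 - 3913864295 - 2552338241 + 952050665 + 541946240 - 150198136 - 72533807 + 13848650 + 5392783 - 614154 - 173525 + 8349 + 1255 - 5
= 37027355200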